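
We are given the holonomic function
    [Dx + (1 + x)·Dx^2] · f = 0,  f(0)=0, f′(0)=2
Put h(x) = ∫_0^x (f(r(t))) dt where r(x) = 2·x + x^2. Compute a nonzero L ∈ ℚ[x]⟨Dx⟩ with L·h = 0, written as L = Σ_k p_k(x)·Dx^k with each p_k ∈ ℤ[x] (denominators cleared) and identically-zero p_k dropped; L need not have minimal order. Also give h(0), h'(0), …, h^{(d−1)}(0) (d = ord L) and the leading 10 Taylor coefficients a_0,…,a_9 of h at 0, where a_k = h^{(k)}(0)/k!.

f: a_k = 0, 2, -1, 2/3, -1/2, 2/5, -1/3, 2/7, -1/4, 2/9, …
h₀=f(r): pull back L_f along r ⇒ L₀.
h=∫₀ˣh₀: take L = L₀·Dx.
L = Dx^2 + (1 + x)·Dx^3  (order 3).
h: a_k = 0, 0, 2, -2/3, 1/3, -1/5, 2/15, -2/21, 1/14, -1/18, …
ICs: h(0) = 0, h′(0) = 0, h′′(0) = 4.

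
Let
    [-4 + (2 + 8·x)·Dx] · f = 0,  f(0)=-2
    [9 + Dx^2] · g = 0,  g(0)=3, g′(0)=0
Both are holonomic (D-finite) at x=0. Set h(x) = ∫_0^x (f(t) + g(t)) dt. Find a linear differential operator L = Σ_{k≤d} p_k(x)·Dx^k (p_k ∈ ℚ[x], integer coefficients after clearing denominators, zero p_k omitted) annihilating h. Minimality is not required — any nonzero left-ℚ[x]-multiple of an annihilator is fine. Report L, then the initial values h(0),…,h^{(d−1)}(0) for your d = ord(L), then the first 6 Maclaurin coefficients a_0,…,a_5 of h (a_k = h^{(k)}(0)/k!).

f: a_k = -2, -4, 4, -8, 20, -56, …
g: a_k = 3, 0, -27/2, 0, 81/8, 0, …
L₀ := lclm(L_f,L_g); ord L₀ ≤ 1+2.
h=∫₀ˣh₀: take L = L₀·Dx.
L = (-378 - 1296·x - 2592·x^2)·Dx + (45 + 828·x + 3888·x^2 + 5184·x^3)·Dx^2 + (-42 - 144·x - 288·x^2)·Dx^3 + (5 + 92·x + 432·x^2 + 576·x^3)·Dx^4  (order 4).
h: a_k = 0, 1, -2, -19/6, -2, 241/40, …
ICs: h(0) = 0, h′(0) = 1, h′′(0) = -4, h′′′(0) = -19.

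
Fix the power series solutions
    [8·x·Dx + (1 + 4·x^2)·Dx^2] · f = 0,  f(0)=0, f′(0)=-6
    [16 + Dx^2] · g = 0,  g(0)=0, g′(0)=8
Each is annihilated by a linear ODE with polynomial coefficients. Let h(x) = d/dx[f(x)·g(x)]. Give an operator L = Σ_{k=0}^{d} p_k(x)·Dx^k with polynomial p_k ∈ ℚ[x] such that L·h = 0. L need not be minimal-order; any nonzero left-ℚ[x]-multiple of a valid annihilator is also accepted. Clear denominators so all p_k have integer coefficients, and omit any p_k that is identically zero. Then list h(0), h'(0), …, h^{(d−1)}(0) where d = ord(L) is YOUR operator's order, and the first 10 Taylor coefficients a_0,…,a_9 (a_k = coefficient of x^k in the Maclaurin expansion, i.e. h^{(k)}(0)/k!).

L = (4096 + 58368·x^2 + 354304·x^4 + 983040·x^6 + 1867776·x^8 + 2621440·x^10 + 2097152·x^12) + (1984·x + 30208·x^3 + 158720·x^5 + 409600·x^7 + 655360·x^9 + 524288·x^11)·Dx + (336 + 5216·x^2 + 34560·x^4 + 114176·x^6 + 249856·x^8 + 360448·x^10 + 262144·x^12)·Dx^2 + (124·x + 1888·x^3 + 9920·x^5 + 25600·x^7 + 40960·x^9 + 32768·x^11)·Dx^3 + (5 + 98·x^2 + 776·x^4 + 3296·x^6 + 8320·x^8 + 12288·x^10 + 8192·x^12)·Dx^4  (order 4).
h: a_k = 0, -96, 0, 768, 0, -2560, 0, 8192, 0, -27631616/945, …
ICs: h(0) = 0, h′(0) = -96, h′′(0) = 0, h′′′(0) = 4608.

f: a_k = 0, -6, 0, 8, 0, -96/5, 0, 384/7, 0, -512/3, …
g: a_k = 0, 8, 0, -64/3, 0, 256/15, 0, -2048/315, 0, 4096/2835, …
L₀ := L_f ⊗_s L_g (sym. prod.), ord ≤ 4.
Differentiate: ansatz ord ≤ ord L₀ ⇒ L.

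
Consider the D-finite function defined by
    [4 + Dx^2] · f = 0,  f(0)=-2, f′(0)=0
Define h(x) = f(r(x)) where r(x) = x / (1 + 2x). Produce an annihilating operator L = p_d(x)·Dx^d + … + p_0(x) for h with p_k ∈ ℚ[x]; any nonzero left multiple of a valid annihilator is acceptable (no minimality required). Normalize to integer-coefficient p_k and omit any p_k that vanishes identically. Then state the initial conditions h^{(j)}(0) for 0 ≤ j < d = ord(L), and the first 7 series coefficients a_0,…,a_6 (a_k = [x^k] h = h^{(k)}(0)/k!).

f: a_k = -2, 0, 4, 0, -4/3, 0, 8/45, …
L₀ from L_f via x↦r, Dx↦r'^{-1}Dx.
L = 4 + (4 + 24·x + 48·x^2 + 32·x^3)·Dx + (1 + 8·x + 24·x^2 + 32·x^3 + 16·x^4)·Dx^2  (order 2).
h: a_k = -2, 0, 4, -16, 140/3, -352/3, 12008/45, …
ICs: h(0) = -2, h′(0) = 0.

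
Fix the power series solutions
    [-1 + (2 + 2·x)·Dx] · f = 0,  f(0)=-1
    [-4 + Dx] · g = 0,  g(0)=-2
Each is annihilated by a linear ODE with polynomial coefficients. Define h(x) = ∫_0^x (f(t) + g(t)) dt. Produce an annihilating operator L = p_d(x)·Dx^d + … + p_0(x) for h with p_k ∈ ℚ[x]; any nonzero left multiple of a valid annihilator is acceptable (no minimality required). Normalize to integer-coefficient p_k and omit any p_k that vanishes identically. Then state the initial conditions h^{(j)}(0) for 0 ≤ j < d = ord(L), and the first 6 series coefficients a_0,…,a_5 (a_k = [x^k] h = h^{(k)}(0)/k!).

L = (36 + 32·x)·Dx + (-65 - 128·x - 64·x^2)·Dx^2 + (14 + 30·x + 16·x^2)·Dx^3  (order 3).
h: a_k = 0, -3, -17/4, -127/24, -1027/192, -8177/1920, …
ICs: h(0) = 0, h′(0) = -3, h′′(0) = -17/2.

f: a_k = -1, -1/2, 1/8, -1/16, 5/128, -7/256, …
g: a_k = -2, -8, -16, -64/3, -64/3, -256/15, …
h₀=f+g: left-lcm gives L₀, ord ≤ 2.
h=∫h₀ ⇒ L = L₀·Dx.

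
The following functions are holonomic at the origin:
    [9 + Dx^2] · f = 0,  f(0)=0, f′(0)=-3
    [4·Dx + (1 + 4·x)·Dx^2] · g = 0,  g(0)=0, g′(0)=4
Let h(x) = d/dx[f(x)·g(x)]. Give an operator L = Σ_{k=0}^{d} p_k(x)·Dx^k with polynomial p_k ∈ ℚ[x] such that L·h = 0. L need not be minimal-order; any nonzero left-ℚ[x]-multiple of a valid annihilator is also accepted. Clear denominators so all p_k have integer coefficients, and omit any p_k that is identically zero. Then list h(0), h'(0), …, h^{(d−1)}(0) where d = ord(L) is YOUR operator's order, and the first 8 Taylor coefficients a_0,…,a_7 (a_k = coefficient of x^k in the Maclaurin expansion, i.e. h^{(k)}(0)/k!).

f: a_k = 0, -3, 0, 9/2, 0, -81/40, 0, 243/560, …
g: a_k = 0, 4, -8, 64/3, -64, 1024/5, -2048/3, 16384/7, …
Sym-product of L_f,L_g gives L₀ (≤ ord 4).
Differentiate: ansatz ord ≤ ord L₀ ⇒ L.
L = (-153603 - 635688·x - 3184272·x^2 - 4292352·x^3 + 12503808·x^4 + 40310784·x^5 + 26873856·x^6) + (-47736 - 304992·x - 311040·x^2 + 2073600·x^3 + 7464960·x^4 + 5971968·x^5)·Dx + (-19110 - 88272·x - 352800·x^2 + 41472·x^3 + 3773952·x^4 + 8957952·x^5 + 5971968·x^6)·Dx^2 + (-5304 - 33888·x - 34560·x^2 + 230400·x^3 + 829440·x^4 + 663552·x^5)·Dx^3 + (-227 - 1960·x + 112·x^2 + 57600·x^3 + 264960·x^4 + 497664·x^5 + 331776·x^6)·Dx^4  (order 4).
h: a_k = 0, -24, 72, -184, 780, -3159, 62167/5, -1719642/35, …
ICs: h(0) = 0, h′(0) = -24, h′′(0) = 144, h′′′(0) = -1104.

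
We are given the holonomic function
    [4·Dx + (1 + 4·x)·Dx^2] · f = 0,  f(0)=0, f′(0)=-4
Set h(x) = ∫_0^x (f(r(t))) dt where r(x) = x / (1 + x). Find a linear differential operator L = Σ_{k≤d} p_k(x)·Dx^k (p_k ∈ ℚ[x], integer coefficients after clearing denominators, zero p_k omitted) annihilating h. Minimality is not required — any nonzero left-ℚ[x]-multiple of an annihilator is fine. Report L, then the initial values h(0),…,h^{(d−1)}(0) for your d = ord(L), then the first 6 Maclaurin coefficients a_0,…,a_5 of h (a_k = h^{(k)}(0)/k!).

L = (6 + 10·x)·Dx^2 + (1 + 6·x + 5·x^2)·Dx^3  (order 3).
h: a_k = 0, 0, -2, 4, -31/3, 156/5, …
ICs: h(0) = 0, h′(0) = 0, h′′(0) = -4.

f: a_k = 0, -4, 8, -64/3, 64, -1024/5, …
L₀ from L_f via x↦r, Dx↦r'^{-1}Dx.
h=∫₀ˣh₀: take L = L₀·Dx.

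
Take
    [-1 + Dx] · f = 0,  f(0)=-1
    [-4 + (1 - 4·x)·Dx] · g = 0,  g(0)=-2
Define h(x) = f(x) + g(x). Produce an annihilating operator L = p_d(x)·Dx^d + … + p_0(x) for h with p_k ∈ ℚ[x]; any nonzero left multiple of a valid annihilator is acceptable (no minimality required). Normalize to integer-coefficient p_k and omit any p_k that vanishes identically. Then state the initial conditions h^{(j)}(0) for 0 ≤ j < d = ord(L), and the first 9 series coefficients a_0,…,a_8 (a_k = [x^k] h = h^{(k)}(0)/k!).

L = (28 + 16·x) + (-31 - 8·x + 16·x^2)·Dx + (3 - 8·x - 16·x^2)·Dx^2  (order 2).
h: a_k = -3, -9, -65/2, -769/6, -12289/24, -245761/120, -5898241/720, -165150721/5040, -5284823041/40320, …
ICs: h(0) = -3, h′(0) = -9.

f: a_k = -1, -1, -1/2, -1/6, -1/24, -1/120, -1/720, -1/5040, -1/40320, …
g: a_k = -2, -8, -32, -128, -512, -2048, -8192, -32768, -131072, …
h₀=f+g: left-lcm gives L₀, ord ≤ 2.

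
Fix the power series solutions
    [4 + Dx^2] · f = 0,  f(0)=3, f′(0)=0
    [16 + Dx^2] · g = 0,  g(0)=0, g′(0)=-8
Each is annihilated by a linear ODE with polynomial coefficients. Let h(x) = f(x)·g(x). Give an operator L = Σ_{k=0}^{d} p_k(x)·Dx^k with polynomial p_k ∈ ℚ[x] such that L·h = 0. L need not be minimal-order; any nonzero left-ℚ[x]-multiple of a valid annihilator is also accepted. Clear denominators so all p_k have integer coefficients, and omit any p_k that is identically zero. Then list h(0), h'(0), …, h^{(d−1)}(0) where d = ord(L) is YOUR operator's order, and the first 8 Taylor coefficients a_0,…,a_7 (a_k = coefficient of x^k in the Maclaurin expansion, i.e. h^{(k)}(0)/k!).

L = 144 + 40·Dx^2 + Dx^4  (order 4).
h: a_k = 0, -24, 0, 112, 0, -976/5, 0, 17504/105, …
ICs: h(0) = 0, h′(0) = -24, h′′(0) = 0, h′′′(0) = 672.

f: a_k = 3, 0, -6, 0, 2, 0, -4/15, 0, …
g: a_k = 0, -8, 0, 64/3, 0, -256/15, 0, 2048/315, …
Product ⇒ symmetric product L₀, ord ≤ 4.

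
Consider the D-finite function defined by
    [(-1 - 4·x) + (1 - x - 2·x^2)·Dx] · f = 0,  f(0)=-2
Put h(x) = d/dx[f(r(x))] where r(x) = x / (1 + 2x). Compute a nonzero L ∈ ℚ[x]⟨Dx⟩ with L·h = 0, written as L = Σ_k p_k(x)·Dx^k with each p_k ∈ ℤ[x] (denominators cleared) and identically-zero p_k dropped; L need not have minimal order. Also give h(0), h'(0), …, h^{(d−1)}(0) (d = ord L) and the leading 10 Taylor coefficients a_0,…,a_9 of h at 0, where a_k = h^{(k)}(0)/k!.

f: a_k = -2, -2, -6, -10, -22, -42, -86, -170, -342, -682, …
Substitute x→r, Dx→(1/r')Dx; clear ⇒ L₀.
h=h₀': d/dx-closure on L₀ ⇒ L.
L = 2 + (-1 - 11·x - 36·x^2 - 36·x^3)·Dx  (order 1).
h: a_k = -2, -4, 18, -72, 270, -972, 3402, -11664, 39366, -131220, …
ICs: h(0) = -2.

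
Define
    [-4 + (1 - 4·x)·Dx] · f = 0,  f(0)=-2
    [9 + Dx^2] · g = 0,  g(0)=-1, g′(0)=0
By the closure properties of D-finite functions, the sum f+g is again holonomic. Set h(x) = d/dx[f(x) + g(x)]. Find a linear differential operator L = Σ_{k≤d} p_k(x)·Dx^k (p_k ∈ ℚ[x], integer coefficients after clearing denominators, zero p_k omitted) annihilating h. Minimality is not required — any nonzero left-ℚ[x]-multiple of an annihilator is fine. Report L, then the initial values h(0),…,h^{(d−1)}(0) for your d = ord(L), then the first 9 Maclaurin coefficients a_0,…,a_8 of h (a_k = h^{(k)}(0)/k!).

f: a_k = -2, -8, -32, -128, -512, -2048, -8192, -32768, -131072, …
g: a_k = -1, 0, 9/2, 0, -27/8, 0, 81/80, 0, -729/4480, …
Weyl lclm of L_f,L_g ⇒ L₀ (ord ≤ 3).
h=h₀': d/dx-closure on L₀ ⇒ L.
L = (4824 - 1728·x + 3456·x^2) + (-315 + 1476·x - 1296·x^2 + 1728·x^3)·Dx + (536 - 192·x + 384·x^2)·Dx^2 + (-35 + 164·x - 144·x^2 + 192·x^3)·Dx^3  (order 3).
h: a_k = -8, -55, -384, -4123/2, -10240, -1965837/40, -229376, -587203289/560, -4718592, …
ICs: h(0) = -8, h′(0) = -55, h′′(0) = -768.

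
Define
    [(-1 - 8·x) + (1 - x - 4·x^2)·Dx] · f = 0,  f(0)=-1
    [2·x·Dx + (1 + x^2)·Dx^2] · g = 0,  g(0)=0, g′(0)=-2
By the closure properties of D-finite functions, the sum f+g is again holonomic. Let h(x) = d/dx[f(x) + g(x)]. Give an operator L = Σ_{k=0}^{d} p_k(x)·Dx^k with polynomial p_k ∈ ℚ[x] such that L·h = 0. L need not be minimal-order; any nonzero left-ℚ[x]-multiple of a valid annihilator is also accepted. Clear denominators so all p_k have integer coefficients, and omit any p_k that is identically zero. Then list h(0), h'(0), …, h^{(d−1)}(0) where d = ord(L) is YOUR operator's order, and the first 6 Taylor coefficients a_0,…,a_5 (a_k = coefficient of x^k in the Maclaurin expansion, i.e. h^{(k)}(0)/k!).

L = (-10 + 40·x + 478·x^2 + 864·x^3 + 2496·x^4 + 384·x^6) + (28 + 246·x + 316·x^2 + 1182·x^3 + 752·x^4 + 2048·x^5 + 48·x^6 + 384·x^7)·Dx + (-5 - 8·x - 32·x^2 + 104·x^3 + 197·x^4 + 128·x^5 + 288·x^6 + 16·x^7 + 64·x^8)·Dx^2  (order 2).
h: a_k = -3, -10, -25, -116, -327, -1086, …
ICs: h(0) = -3, h′(0) = -10.

f: a_k = -1, -1, -5, -9, -29, -65, …
g: a_k = 0, -2, 0, 2/3, 0, -2/5, …
f+g: L₀ = lclm(L_f,L_g), ord ≤ 1+2.
h=h₀': d/dx-closure on L₀ ⇒ L.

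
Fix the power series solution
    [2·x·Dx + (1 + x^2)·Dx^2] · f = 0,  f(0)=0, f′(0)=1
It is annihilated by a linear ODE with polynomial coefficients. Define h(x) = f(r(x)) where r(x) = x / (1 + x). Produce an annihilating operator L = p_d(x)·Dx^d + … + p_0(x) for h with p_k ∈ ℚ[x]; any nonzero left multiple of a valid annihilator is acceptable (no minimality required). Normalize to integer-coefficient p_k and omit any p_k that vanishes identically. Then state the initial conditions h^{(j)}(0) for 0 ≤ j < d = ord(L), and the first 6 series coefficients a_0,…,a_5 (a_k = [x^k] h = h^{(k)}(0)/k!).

f: a_k = 0, 1, 0, -1/3, 0, 1/5, …
Substitute x→r, Dx→(1/r')Dx; clear ⇒ L₀.
L = (2 + 4·x)·Dx + (1 + 2·x + 2·x^2)·Dx^2  (order 2).
h: a_k = 0, 1, -1, 2/3, 0, -4/5, …
ICs: h(0) = 0, h′(0) = 1.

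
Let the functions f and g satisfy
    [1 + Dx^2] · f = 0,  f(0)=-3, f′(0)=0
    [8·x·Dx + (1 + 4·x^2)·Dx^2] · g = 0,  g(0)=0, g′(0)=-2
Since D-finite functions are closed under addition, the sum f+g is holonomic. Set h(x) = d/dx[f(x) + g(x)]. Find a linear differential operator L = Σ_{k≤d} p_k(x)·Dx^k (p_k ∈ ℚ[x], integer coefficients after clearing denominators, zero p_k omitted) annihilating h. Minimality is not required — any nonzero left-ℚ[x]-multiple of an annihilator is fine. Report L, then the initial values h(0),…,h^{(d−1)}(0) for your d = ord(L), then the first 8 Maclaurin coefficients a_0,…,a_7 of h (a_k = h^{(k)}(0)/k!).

f: a_k = -3, 0, 3/2, 0, -1/8, 0, 1/240, 0, …
g: a_k = 0, -2, 0, 8/3, 0, -32/5, 0, 128/7, …
f+g: L₀ = lclm(L_f,L_g), ord ≤ 2+2.
h₀' ⇒ L via d/dx closure of L₀.
L = (-376·x + 1600·x^3 + 128·x^5) + (-7 + 76·x^2 + 432·x^4 + 64·x^6)·Dx + (-376·x + 1600·x^3 + 128·x^5)·Dx^2 + (-7 + 76·x^2 + 432·x^4 + 64·x^6)·Dx^3  (order 3).
h: a_k = -2, 3, 8, -1/2, -32, 1/40, 128, -1/1680, …
ICs: h(0) = -2, h′(0) = 3, h′′(0) = 16.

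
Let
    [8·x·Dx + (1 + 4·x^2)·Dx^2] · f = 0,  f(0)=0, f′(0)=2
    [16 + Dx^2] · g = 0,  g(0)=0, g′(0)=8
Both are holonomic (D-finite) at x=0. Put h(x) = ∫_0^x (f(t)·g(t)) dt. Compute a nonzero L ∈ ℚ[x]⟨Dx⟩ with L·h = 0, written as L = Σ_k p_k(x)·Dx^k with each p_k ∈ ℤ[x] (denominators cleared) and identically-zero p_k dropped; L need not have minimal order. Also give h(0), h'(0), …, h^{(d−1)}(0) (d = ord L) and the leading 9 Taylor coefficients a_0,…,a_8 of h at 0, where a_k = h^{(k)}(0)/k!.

L = (2560 + 29696·x^2 + 118784·x^4 + 262144·x^6 + 262144·x^8)·Dx + (1536·x + 14336·x^3 + 49152·x^5 + 65536·x^7)·Dx^2 + (240 + 3008·x^2 + 13824·x^4 + 32768·x^6 + 32768·x^8)·Dx^3 + (96·x + 896·x^3 + 3072·x^5 + 4096·x^7)·Dx^4 + (5 + 72·x^2 + 400·x^4 + 1024·x^6 + 1024·x^8)·Dx^5  (order 5).
h: a_k = 0, 0, 0, 16/3, 0, -64/5, 0, 1280/63, 0, …
ICs: h(0) = 0, h′(0) = 0, h′′(0) = 0, h′′′(0) = 32, h′′′′(0) = 0.

f: a_k = 0, 2, 0, -8/3, 0, 32/5, 0, -128/7, 0, …
g: a_k = 0, 8, 0, -64/3, 0, 256/15, 0, -2048/315, 0, …
Product ⇒ symmetric product L₀, ord ≤ 4.
∫: right-multiply L₀ by Dx.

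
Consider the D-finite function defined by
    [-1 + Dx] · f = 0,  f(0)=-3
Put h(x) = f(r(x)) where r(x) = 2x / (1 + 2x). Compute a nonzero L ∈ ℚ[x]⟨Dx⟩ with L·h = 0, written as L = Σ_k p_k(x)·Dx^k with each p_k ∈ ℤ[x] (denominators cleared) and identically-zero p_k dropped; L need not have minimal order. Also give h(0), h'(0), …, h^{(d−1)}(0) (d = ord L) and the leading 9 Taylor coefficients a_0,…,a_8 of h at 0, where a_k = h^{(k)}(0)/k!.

L = -2 + (1 + 4·x + 4·x^2)·Dx  (order 1).
h: a_k = -3, -6, 6, -4, -2, 76/5, -604/15, 8728/105, -15682/105, …
ICs: h(0) = -3.

f: a_k = -3, -3, -3/2, -1/2, -1/8, -1/40, -1/240, -1/1680, -1/13440, …
L₀ from L_f via x↦r, Dx↦r'^{-1}Dx.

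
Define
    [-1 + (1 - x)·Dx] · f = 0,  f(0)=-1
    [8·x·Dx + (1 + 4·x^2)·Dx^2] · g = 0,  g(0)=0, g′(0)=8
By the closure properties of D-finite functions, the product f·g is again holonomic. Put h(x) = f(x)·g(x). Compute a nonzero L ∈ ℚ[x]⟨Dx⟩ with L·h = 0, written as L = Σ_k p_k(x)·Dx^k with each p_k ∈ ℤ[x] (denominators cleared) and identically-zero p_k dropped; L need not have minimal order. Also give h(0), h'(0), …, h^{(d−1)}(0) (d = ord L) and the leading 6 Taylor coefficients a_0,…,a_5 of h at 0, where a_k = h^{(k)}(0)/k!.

f: a_k = -1, -1, -1, -1, -1, -1, …
g: a_k = 0, 8, 0, -32/3, 0, 128/5, …
L₀ := L_f ⊗_s L_g (sym. prod.), ord ≤ 2.
L = 8·x + (2 - 8·x + 16·x^2)·Dx + (-1 + x - 4·x^2 + 4·x^3)·Dx^2  (order 2).
h: a_k = 0, -8, -8, 8/3, 8/3, -344/15, …
ICs: h(0) = 0, h′(0) = -8.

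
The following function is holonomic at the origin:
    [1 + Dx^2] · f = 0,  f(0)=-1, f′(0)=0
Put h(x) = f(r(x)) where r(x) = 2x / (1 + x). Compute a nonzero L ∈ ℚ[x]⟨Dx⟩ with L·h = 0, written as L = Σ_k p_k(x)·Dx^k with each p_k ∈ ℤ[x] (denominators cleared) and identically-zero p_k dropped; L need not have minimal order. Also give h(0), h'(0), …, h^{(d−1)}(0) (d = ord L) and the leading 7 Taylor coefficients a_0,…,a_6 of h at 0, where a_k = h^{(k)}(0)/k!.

f: a_k = -1, 0, 1/2, 0, -1/24, 0, 1/720, …
L₀ from L_f via x↦r, Dx↦r'^{-1}Dx.
L = 4 + (2 + 6·x + 6·x^2 + 2·x^3)·Dx + (1 + 4·x + 6·x^2 + 4·x^3 + x^4)·Dx^2  (order 2).
h: a_k = -1, 0, 2, -4, 16/3, -16/3, 154/45, …
ICs: h(0) = -1, h′(0) = 0.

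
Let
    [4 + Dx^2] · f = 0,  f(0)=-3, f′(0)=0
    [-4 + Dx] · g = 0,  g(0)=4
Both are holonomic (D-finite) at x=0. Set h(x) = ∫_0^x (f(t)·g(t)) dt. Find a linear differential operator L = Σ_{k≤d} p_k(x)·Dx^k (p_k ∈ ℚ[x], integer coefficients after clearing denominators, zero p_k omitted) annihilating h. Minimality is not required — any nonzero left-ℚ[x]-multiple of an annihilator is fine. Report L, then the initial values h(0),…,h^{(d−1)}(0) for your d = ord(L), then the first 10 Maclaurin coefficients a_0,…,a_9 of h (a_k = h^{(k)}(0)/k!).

L = 20·Dx - 8·Dx^2 + Dx^3  (order 3).
h: a_k = 0, -12, -24, -24, -8, 56/5, 304/15, 624/35, 1112/105, 4216/945, …
ICs: h(0) = 0, h′(0) = -12, h′′(0) = -48.

f: a_k = -3, 0, 6, 0, -2, 0, 4/15, 0, -2/105, 0, …
g: a_k = 4, 16, 32, 128/3, 128/3, 512/15, 1024/45, 4096/315, 2048/315, 8192/2835, …
L₀ := L_f ⊗_s L_g (sym. prod.), ord ≤ 2.
Integrate: L := L₀·Dx.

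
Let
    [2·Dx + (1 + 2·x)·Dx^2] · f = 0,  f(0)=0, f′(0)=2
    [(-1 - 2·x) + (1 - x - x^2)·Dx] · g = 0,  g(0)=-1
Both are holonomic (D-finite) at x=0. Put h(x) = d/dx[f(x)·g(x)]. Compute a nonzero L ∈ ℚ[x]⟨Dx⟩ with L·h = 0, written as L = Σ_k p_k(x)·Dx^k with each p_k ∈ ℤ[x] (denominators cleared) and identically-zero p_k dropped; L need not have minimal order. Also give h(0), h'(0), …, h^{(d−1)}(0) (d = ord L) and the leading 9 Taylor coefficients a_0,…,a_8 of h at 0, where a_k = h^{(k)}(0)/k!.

L = (14 + 36·x + 36·x^2) + (1 + 16·x + 42·x^2 + 28·x^3)·Dx + (-1 - 3·x + x^2 + 8·x^3 + 4·x^4)·Dx^2  (order 2).
h: a_k = -2, 0, -14, -8/3, -176/3, -52/5, -3334/15, -416/35, -5678/7, …
ICs: h(0) = -2, h′(0) = 0.

f: a_k = 0, 2, -2, 8/3, -4, 32/5, -32/3, 128/7, -32, …
g: a_k = -1, -1, -2, -3, -5, -8, -13, -21, -34, …
L₀ := L_f ⊗_s L_g (sym. prod.), ord ≤ 2.
h₀' ⇒ L via d/dx closure of L₀.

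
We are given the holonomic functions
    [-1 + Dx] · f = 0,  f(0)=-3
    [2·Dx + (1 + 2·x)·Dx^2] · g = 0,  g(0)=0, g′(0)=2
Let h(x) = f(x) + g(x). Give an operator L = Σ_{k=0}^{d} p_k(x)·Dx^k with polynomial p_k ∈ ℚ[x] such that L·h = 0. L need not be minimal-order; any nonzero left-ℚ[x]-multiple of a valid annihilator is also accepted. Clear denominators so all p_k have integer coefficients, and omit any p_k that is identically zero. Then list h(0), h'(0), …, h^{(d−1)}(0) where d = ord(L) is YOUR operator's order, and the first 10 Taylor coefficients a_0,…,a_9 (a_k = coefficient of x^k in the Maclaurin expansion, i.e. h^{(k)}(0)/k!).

L = (-10 - 4·x)·Dx + (7 - 4·x - 4·x^2)·Dx^2 + (3 + 8·x + 4·x^2)·Dx^3  (order 3).
h: a_k = -3, -1, -7/2, 13/6, -33/8, 51/8, -2561/240, 30719/1680, -430081/13440, 6881279/120960, …
ICs: h(0) = -3, h′(0) = -1, h′′(0) = -7.

f: a_k = -3, -3, -3/2, -1/2, -1/8, -1/40, -1/240, -1/1680, -1/13440, -1/120960, …
g: a_k = 0, 2, -2, 8/3, -4, 32/5, -32/3, 128/7, -32, 512/9, …
f+g: L₀ = lclm(L_f,L_g), ord ≤ 1+2.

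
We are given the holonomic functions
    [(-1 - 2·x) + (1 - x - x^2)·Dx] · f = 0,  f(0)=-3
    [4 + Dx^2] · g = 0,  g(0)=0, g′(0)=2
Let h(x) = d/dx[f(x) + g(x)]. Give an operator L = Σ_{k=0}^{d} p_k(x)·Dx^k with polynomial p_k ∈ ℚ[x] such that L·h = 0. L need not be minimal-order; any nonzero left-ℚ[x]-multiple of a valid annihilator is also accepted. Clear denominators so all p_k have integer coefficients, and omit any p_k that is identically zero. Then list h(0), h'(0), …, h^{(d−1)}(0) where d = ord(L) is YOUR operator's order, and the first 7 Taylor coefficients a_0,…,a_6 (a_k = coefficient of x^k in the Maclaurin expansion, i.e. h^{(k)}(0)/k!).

f: a_k = -3, -3, -6, -9, -15, -24, -39, …
g: a_k = 0, 2, 0, -4/3, 0, 4/15, 0, …
f+g: L₀ = lclm(L_f,L_g), ord ≤ 1+2.
h₀' ⇒ L via d/dx closure of L₀.
L = (272 + 704·x + 880·x^2 + 400·x^3 + 320·x^4 + 144·x^5 + 48·x^6) + (-44 - 52·x + 108·x^2 + 80·x^3 + 40·x^4 + 72·x^5 + 56·x^6 + 16·x^7)·Dx + (68 + 176·x + 220·x^2 + 100·x^3 + 80·x^4 + 36·x^5 + 12·x^6)·Dx^2 + (-11 - 13·x + 27·x^2 + 20·x^3 + 10·x^4 + 18·x^5 + 14·x^6 + 4·x^7)·Dx^3  (order 3).
h: a_k = -1, -12, -31, -60, -356/3, -234, -19853/45, …
ICs: h(0) = -1, h′(0) = -12, h′′(0) = -62.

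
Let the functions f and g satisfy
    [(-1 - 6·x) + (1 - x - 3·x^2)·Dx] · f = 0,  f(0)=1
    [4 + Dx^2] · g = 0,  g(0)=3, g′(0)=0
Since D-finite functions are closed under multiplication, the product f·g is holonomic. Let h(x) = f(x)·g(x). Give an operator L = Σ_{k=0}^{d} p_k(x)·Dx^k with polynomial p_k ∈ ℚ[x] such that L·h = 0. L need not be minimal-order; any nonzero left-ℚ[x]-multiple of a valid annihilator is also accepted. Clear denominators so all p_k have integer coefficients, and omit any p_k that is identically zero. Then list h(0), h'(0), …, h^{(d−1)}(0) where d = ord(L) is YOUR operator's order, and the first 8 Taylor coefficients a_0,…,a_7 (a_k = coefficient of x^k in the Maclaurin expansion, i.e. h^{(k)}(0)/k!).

L = (2 + 4·x + 12·x^2) + (2 + 12·x)·Dx + (-1 + x + 3·x^2)·Dx^2  (order 2).
h: a_k = 3, 3, 6, 15, 35, 80, 2771/15, 6371/15, …
ICs: h(0) = 3, h′(0) = 3.

f: a_k = 1, 1, 4, 7, 19, 40, 97, 217, …
g: a_k = 3, 0, -6, 0, 2, 0, -4/15, 0, …
f·g: L₀ = L_f ⊗_s L_g, ord ≤ 1·2.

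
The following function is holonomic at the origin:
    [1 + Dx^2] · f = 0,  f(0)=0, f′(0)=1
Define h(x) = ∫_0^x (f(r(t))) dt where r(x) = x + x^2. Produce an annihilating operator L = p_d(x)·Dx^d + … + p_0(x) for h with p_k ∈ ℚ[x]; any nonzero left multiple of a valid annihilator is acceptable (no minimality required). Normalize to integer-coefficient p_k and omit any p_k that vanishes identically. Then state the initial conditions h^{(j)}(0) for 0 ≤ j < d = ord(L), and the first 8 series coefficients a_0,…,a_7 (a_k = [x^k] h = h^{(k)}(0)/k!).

L = (1 + 6·x + 12·x^2 + 8·x^3)·Dx - 2·Dx^2 + (1 + 2·x)·Dx^3  (order 3).
h: a_k = 0, 0, 1/2, 1/3, -1/24, -1/10, -59/720, -1/56, …
ICs: h(0) = 0, h′(0) = 0, h′′(0) = 1.

f: a_k = 0, 1, 0, -1/6, 0, 1/120, 0, -1/5040, …
f∘r: x↦r, Dx↦Dx/r' in L_f ⇒ L₀.
h=∫h₀ ⇒ L = L₀·Dx.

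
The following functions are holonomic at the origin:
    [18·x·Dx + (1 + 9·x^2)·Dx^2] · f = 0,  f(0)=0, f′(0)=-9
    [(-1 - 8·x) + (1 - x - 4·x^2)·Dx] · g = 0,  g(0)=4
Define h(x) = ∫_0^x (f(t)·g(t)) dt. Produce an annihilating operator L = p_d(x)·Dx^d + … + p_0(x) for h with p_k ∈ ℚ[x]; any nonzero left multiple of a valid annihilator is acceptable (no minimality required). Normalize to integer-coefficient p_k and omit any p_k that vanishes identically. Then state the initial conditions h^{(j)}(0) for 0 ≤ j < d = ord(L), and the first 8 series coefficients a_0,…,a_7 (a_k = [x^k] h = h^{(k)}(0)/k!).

f: a_k = 0, -9, 0, 27, 0, -729/5, 0, 6561/7, …
g: a_k = 4, 4, 20, 36, 116, 260, 724, 1764, …
f·g: L₀ = L_f ⊗_s L_g, ord ≤ 2·1.
h=∫₀ˣh₀: take L = L₀·Dx.
L = (8 + 18·x + 216·x^2)·Dx + (2 - 2·x + 36·x^2 + 216·x^3)·Dx^2 + (-1 + x - 5·x^2 + 9·x^3 + 36·x^4)·Dx^3  (order 3).
h: a_k = 0, 0, -18, -12, -18, -216/5, -906/5, -9756/35, …
ICs: h(0) = 0, h′(0) = 0, h′′(0) = -36.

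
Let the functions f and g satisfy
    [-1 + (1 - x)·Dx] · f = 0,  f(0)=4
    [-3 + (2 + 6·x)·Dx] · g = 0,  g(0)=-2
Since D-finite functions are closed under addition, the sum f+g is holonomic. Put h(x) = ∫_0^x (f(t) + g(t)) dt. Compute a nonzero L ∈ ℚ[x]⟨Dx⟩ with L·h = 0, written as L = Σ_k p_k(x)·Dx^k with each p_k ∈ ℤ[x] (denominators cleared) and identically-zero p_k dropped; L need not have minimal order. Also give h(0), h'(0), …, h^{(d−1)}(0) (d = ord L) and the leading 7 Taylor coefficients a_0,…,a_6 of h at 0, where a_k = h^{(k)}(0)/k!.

L = (-21 - 27·x)·Dx + (17 + 30·x + 81·x^2)·Dx^2 + (2 - 14·x - 42·x^2 + 54·x^3)·Dx^3  (order 3).
h: a_k = 0, 2, 1/2, 25/12, 5/32, 661/320, -1189/768, …
ICs: h(0) = 0, h′(0) = 2, h′′(0) = 1.

f: a_k = 4, 4, 4, 4, 4, 4, 4, …
g: a_k = -2, -3, 9/4, -27/8, 405/64, -1701/128, 15309/512, …
Weyl lclm of L_f,L_g ⇒ L₀ (ord ≤ 2).
h=∫₀ˣh₀: take L = L₀·Dx.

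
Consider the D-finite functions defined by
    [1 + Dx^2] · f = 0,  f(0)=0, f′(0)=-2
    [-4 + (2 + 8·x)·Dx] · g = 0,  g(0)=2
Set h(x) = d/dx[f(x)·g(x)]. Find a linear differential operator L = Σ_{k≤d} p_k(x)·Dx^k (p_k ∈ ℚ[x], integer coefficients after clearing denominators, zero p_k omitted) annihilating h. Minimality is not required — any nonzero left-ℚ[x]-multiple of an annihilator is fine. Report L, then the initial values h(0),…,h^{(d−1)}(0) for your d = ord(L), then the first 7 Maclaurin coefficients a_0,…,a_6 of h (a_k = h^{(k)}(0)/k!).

f: a_k = 0, -2, 0, 1/3, 0, -1/60, 0, …
g: a_k = 2, 4, -4, 8, -20, 56, -168, …
Sym-product of L_f,L_g gives L₀ (≤ ord 2).
Differentiate: ansatz ord ≤ ord L₀ ⇒ L.
L = (-7 + 336·x + 736·x^2 + 256·x^3 + 256·x^4) + (44 + 144·x - 192·x^2 - 256·x^3)·Dx + (13 + 112·x + 288·x^2 + 256·x^3 + 256·x^4)·Dx^2  (order 2).
h: a_k = -4, -16, 26, -176/3, 1159/6, -3282/5, 83009/36, …
ICs: h(0) = -4, h′(0) = -16.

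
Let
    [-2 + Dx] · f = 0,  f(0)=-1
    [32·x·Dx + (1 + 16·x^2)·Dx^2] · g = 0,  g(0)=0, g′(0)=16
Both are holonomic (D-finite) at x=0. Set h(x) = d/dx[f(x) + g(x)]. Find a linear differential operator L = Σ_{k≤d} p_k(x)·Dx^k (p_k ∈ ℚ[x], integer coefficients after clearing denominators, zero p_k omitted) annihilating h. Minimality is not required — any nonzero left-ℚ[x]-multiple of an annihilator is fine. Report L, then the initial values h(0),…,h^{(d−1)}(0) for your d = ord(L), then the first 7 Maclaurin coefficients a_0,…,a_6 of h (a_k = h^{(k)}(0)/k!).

f: a_k = -1, -2, -2, -4/3, -2/3, -4/15, -4/45, …
g: a_k = 0, 16, 0, -256/3, 0, 4096/5, 0, …
Weyl lclm of L_f,L_g ⇒ L₀ (ord ≤ 3).
h=h₀': d/dx-closure on L₀ ⇒ L.
L = (32 - 64·x - 1536·x^2 - 1024·x^3) + (-18 + 704·x^2 - 512·x^4)·Dx + (1 + 16·x + 32·x^2 + 256·x^3 + 256·x^4)·Dx^2  (order 2).
h: a_k = 14, -4, -260, -8/3, 12284/3, -8/15, -2949128/45, …
ICs: h(0) = 14, h′(0) = -4.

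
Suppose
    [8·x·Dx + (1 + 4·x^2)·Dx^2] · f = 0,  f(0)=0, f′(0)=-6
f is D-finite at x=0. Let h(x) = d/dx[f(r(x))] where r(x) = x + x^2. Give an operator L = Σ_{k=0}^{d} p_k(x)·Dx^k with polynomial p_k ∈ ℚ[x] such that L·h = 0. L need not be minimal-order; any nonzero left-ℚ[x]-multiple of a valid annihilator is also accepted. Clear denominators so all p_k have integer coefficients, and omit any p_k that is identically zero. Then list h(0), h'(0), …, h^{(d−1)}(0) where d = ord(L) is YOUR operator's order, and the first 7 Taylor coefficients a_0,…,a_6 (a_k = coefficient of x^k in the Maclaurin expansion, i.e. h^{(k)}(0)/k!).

f: a_k = 0, -6, 0, 8, 0, -96/5, 0, …
Change of var in L_f (x↦r) gives L₀.
h=h₀': d/dx-closure on L₀ ⇒ L.
L = (-2 + 8·x + 32·x^2 + 48·x^3 + 24·x^4) + (1 + 2·x + 4·x^2 + 16·x^3 + 20·x^4 + 8·x^5)·Dx  (order 1).
h: a_k = -6, -12, 24, 96, 24, -528, -960, …
ICs: h(0) = -6.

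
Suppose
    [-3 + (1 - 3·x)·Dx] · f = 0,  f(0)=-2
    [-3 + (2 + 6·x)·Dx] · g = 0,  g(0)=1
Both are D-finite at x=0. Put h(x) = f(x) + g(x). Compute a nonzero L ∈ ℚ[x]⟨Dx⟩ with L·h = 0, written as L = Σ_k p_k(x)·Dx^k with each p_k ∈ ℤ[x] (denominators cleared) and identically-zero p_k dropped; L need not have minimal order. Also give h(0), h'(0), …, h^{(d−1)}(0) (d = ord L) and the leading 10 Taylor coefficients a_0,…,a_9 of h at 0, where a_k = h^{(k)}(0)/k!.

L = (-45 - 81·x) + (27 + 126·x + 243·x^2)·Dx + (-2 - 18·x + 18·x^2 + 162·x^3)·Dx^2  (order 2).
h: a_k = -1, -9/2, -153/8, -837/16, -21141/128, -122715/256, -1508301/1024, -8885781/2048, -432796365/32768, -2565816831/65536, …
ICs: h(0) = -1, h′(0) = -9/2.

f: a_k = -2, -6, -18, -54, -162, -486, -1458, -4374, -13122, -39366, …
g: a_k = 1, 3/2, -9/8, 27/16, -405/128, 1701/256, -15309/1024, 72171/2048, -2814669/32768, 14073345/65536, …
h₀=f+g: left-lcm gives L₀, ord ≤ 2.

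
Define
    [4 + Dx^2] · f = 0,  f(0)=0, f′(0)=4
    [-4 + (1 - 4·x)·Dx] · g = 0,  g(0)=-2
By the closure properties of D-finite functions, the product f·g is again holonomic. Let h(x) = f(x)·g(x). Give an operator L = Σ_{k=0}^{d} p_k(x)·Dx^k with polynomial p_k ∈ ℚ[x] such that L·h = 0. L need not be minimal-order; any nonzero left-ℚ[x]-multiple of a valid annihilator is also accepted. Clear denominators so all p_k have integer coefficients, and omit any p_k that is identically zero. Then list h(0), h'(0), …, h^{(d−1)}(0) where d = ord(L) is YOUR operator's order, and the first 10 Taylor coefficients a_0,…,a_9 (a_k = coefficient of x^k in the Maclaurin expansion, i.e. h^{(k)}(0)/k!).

f: a_k = 0, 4, 0, -8/3, 0, 8/15, 0, -16/315, 0, 8/2835, …
g: a_k = -2, -8, -32, -128, -512, -2048, -8192, -32768, -131072, -524288, …
L₀ := L_f ⊗_s L_g (sym. prod.), ord ≤ 2.
L = (-4 + 16·x) + 8·Dx + (-1 + 4·x)·Dx^2  (order 2).
h: a_k = 0, -8, -32, -368/3, -1472/3, -29456/15, -117824/15, -9897184/315, -39588736/315, -203599216/405, …
ICs: h(0) = 0, h′(0) = -8.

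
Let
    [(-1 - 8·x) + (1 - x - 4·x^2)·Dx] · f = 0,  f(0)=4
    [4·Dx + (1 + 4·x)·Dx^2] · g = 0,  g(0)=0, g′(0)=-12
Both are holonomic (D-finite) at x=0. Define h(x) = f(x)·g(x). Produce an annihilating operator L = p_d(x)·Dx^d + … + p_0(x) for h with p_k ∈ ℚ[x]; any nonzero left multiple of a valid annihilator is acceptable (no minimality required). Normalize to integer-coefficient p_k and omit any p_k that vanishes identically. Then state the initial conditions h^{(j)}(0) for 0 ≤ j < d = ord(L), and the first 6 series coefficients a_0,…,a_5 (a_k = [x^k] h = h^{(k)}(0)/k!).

f: a_k = 4, 4, 20, 36, 116, 260, …
g: a_k = 0, -12, 24, -64, 192, -3072/5, …
f·g: L₀ = L_f ⊗_s L_g, ord ≤ 1·2.
L = (12 + 64·x) + (-2 + 28·x + 80·x^2)·Dx + (-1 - 3·x + 8·x^2 + 16·x^3)·Dx^2  (order 2).
h: a_k = 0, -48, 48, -400, 560, -17488/5, …
ICs: h(0) = 0, h′(0) = -48.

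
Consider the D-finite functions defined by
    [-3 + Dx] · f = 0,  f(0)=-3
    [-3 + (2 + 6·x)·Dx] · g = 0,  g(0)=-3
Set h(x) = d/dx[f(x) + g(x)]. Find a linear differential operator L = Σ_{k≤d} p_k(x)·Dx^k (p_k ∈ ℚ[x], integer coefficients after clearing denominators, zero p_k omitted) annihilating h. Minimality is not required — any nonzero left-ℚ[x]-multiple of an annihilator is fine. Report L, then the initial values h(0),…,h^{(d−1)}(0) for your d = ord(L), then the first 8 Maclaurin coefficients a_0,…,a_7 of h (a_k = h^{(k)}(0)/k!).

L = (-15 - 18·x) + (-1 - 24·x - 36·x^2)·Dx + (2 + 10·x + 12·x^2)·Dx^2  (order 2).
h: a_k = -27/2, -81/4, -891/16, -81/32, -33291/256, 642249/2560, -7671267/10240, 294980373/143360, …
ICs: h(0) = -27/2, h′(0) = -81/4.

f: a_k = -3, -9, -27/2, -27/2, -81/8, -243/40, -243/80, -729/560, …
g: a_k = -3, -9/2, 27/8, -81/16, 1215/128, -5103/256, 45927/1024, -216513/2048, …
f+g: L₀ = lclm(L_f,L_g), ord ≤ 1+1.
Differentiate: ansatz ord ≤ ord L₀ ⇒ L.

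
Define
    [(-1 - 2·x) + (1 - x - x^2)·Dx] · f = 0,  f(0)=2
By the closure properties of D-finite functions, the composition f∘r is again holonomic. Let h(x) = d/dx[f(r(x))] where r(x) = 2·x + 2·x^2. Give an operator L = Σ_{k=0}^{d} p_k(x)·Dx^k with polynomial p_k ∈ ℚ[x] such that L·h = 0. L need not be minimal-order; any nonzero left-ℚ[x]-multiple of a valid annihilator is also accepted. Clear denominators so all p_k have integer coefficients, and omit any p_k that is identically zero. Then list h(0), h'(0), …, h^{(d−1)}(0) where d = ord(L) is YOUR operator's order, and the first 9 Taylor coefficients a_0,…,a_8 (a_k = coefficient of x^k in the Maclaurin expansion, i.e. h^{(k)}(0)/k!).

f: a_k = 2, 2, 4, 6, 10, 16, 26, 42, 68, …
Substitute x→r, Dx→(1/r')Dx; clear ⇒ L₀.
Differentiate: ansatz ord ≤ ord L₀ ⇒ L.
L = (10 + 20·x + 60·x^2 + 80·x^3 + 40·x^4) + (-1 + 10·x^2 + 20·x^3 + 20·x^4 + 8·x^5)·Dx  (order 1).
h: a_k = 4, 40, 240, 1280, 6480, 31392, 147840, 682240, 3098880, …
ICs: h(0) = 4.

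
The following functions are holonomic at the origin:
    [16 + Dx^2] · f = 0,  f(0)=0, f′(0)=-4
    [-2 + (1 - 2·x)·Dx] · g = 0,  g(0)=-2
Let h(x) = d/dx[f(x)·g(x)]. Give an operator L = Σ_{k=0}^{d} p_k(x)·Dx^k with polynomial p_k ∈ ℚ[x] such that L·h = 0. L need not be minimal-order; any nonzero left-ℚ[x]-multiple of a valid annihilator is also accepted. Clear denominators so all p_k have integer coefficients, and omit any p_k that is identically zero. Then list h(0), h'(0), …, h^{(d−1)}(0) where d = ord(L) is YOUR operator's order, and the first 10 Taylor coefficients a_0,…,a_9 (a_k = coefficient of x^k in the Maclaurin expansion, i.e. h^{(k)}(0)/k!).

f: a_k = 0, -4, 0, 32/3, 0, -128/15, 0, 1024/315, 0, -2048/2835, …
g: a_k = -2, -4, -8, -16, -32, -64, -128, -256, -512, -1024, …
f·g: L₀ = L_f ⊗_s L_g, ord ≤ 2·1.
h=h₀': d/dx-closure on L₀ ⇒ L.
L = (8 - 64·x + 64·x^2) + (-4 + 8·x)·Dx + (1 - 4·x + 4·x^2)·Dx^2  (order 2).
h: a_k = 8, 32, 32, 256/3, 896/3, 3584/5, 73216/45, 1171456/315, 2639872/315, 10559488/567, …
ICs: h(0) = 8, h′(0) = 32.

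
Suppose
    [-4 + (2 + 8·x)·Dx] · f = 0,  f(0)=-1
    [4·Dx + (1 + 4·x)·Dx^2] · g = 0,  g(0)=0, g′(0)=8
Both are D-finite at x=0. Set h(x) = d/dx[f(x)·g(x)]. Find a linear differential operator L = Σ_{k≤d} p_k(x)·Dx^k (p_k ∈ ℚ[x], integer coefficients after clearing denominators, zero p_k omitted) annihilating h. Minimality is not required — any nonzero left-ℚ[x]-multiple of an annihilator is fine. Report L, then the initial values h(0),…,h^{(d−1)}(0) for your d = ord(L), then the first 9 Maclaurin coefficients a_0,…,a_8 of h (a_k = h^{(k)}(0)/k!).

f: a_k = -1, -2, 2, -4, 10, -28, 84, -264, 858, …
g: a_k = 0, 8, -16, 128/3, -128, 2048/5, -4096/3, 32768/7, -16384, …
f·g: L₀ = L_f ⊗_s L_g, ord ≤ 1·2.
Derive L from L₀ (diff closure).
L = 4 + (8 + 32·x)·Dx + (1 + 8·x + 16·x^2)·Dx^2  (order 2).
h: a_k = -8, 0, 16, -256/3, 1136/3, -7936/5, 97376/15, -2753536/105, 736432/7, …
ICs: h(0) = -8, h′(0) = 0.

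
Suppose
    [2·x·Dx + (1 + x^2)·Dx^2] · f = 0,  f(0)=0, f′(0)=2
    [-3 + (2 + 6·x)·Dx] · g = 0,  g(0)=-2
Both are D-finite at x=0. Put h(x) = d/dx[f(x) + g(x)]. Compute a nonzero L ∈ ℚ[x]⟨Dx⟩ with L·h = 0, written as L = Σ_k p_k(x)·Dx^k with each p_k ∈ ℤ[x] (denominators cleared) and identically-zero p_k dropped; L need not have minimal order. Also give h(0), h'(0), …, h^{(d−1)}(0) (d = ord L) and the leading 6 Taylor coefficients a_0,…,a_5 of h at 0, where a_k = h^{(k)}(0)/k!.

L = (-12 - 90·x + 36·x^2 + 54·x^3) + (-35 - 48·x - 102·x^2 + 144·x^3 + 189·x^4)·Dx + (-6 - 10·x + 36·x^2 + 44·x^3 + 42·x^4 + 54·x^5)·Dx^2  (order 2).
h: a_k = -1, 9/2, -97/8, 405/16, -8249/128, 45927/256, …
ICs: h(0) = -1, h′(0) = 9/2.

f: a_k = 0, 2, 0, -2/3, 0, 2/5, …
g: a_k = -2, -3, 9/4, -27/8, 405/64, -1701/128, …
Sum ⇒ L₀ = lclm(L_f,L_g) in ℚ(x)⟨Dx⟩.
Derive L from L₀ (diff closure).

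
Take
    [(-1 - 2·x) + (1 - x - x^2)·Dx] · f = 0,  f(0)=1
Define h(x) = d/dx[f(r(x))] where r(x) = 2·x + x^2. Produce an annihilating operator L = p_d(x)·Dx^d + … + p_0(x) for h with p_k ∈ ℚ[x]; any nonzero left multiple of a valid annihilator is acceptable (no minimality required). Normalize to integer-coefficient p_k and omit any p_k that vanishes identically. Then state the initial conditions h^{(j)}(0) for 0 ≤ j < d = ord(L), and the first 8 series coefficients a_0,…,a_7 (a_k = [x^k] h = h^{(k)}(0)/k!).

f: a_k = 1, 1, 2, 3, 5, 8, 13, 21, …
f∘r: x↦r, Dx↦Dx/r' in L_f ⇒ L₀.
h₀' ⇒ L via d/dx closure of L₀.
L = (9 + 42·x + 105·x^2 + 164·x^3 + 141·x^4 + 60·x^5 + 10·x^6) + (-1 - 3·x + 9·x^2 + 39·x^3 + 55·x^4 + 39·x^5 + 14·x^6 + 2·x^7)·Dx  (order 1).
h: a_k = 2, 18, 96, 472, 2170, 9570, 41048, 172456, …
ICs: h(0) = 2.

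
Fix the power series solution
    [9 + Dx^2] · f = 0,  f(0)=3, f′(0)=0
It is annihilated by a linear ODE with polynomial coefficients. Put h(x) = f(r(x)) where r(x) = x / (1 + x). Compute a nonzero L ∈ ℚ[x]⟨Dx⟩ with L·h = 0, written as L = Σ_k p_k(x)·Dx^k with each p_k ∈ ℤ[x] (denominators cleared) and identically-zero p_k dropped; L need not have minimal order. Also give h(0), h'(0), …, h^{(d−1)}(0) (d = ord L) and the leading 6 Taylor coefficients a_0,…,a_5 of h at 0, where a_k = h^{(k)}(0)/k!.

f: a_k = 3, 0, -27/2, 0, 81/8, 0, …
L₀ from L_f via x↦r, Dx↦r'^{-1}Dx.
L = 9 + (2 + 6·x + 6·x^2 + 2·x^3)·Dx + (1 + 4·x + 6·x^2 + 4·x^3 + x^4)·Dx^2  (order 2).
h: a_k = 3, 0, -27/2, 27, -243/8, 27/2, …
ICs: h(0) = 3, h′(0) = 0.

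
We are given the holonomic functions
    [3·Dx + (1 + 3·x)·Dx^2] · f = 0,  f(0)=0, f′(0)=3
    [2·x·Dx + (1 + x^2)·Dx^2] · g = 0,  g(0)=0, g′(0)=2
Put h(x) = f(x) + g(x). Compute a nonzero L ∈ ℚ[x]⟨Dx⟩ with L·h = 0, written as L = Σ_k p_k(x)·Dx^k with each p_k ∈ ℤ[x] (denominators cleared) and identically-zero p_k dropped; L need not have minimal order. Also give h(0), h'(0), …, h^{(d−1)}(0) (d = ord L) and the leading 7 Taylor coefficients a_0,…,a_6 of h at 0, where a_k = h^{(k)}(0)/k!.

L = (-6 - 54·x + 18·x^2 + 18·x^3)·Dx + (-20 - 12·x - 48·x^2 + 36·x^3 + 36·x^4)·Dx^2 + (-3 - 7·x + 6·x^2 + 2·x^3 + 9·x^4 + 9·x^5)·Dx^3  (order 3).
h: a_k = 0, 5, -9/2, 25/3, -81/4, 49, -243/2, …
ICs: h(0) = 0, h′(0) = 5, h′′(0) = -9.

f: a_k = 0, 3, -9/2, 9, -81/4, 243/5, -243/2, …
g: a_k = 0, 2, 0, -2/3, 0, 2/5, 0, …
Sum ⇒ L₀ = lclm(L_f,L_g) in ℚ(x)⟨Dx⟩.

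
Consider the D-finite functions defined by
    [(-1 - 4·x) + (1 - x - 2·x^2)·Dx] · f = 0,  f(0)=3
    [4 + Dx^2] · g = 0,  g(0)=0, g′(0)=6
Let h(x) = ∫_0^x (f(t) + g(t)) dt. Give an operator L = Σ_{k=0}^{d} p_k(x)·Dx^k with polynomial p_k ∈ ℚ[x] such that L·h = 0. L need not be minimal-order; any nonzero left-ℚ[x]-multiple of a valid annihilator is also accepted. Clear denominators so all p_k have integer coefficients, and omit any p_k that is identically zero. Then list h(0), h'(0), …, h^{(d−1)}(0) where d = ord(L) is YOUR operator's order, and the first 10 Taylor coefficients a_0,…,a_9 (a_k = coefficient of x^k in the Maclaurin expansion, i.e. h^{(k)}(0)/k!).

L = (68 + 304·x + 200·x^2 + 320·x^3 + 160·x^4 + 128·x^5)·Dx + (-20 + 12·x + 24·x^2 + 8·x^3 + 48·x^4 + 96·x^5 + 64·x^6)·Dx^2 + (17 + 76·x + 50·x^2 + 80·x^3 + 40·x^4 + 32·x^5)·Dx^3 + (-5 + 3·x + 6·x^2 + 2·x^3 + 12·x^4 + 24·x^5 + 16·x^6)·Dx^4  (order 4).
h: a_k = 0, 3, 9/2, 3, 11/4, 33/5, 319/30, 129/7, 26767/840, 57, …
ICs: h(0) = 0, h′(0) = 3, h′′(0) = 9, h′′′(0) = 18.

f: a_k = 3, 3, 9, 15, 33, 63, 129, 255, 513, 1023, …
g: a_k = 0, 6, 0, -4, 0, 4/5, 0, -8/105, 0, 4/945, …
Weyl lclm of L_f,L_g ⇒ L₀ (ord ≤ 3).
∫: right-multiply L₀ by Dx.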